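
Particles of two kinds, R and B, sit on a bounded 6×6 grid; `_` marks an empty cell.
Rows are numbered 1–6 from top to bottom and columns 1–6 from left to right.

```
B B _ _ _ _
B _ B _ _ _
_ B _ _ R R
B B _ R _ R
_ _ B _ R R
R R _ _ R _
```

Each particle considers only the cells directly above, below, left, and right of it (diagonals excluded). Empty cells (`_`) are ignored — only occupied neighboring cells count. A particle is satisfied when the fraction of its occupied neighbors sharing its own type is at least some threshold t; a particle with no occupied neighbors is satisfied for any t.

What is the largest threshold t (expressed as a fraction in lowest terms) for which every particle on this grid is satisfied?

1/1

(1,1)B 2/2
(1,2)B 1/1
(2,1)B 1/1
(2,3)B — no occupied neighbors
(3,2)B 1/1
(3,5)R 1/1
(3,6)R 2/2
(4,1)B 1/1
(4,2)B 2/2
(4,4)R — no occupied neighbors
(4,6)R 2/2
(5,3)B — no occupied neighbors
(5,5)R 2/2
(5,6)R 2/2
(6,1)R 1/1
(6,2)R 1/1
(6,5)R 1/1
The smallest same-type fraction is 2/2 at (1,1), which reduces to 1/1. Any threshold above that leaves this particle unsatisfied.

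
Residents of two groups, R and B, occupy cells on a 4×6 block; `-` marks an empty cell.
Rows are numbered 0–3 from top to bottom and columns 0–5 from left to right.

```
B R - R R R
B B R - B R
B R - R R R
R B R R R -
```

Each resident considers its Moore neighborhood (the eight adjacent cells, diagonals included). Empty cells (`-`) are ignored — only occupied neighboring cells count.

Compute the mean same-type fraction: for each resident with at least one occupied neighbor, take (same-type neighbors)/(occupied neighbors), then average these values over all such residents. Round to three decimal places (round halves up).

0.624

Row 0: (0,0)B 2/3 · (0,1)R 1/4 · (0,3)R 2/3 · (0,4)R 3/4 · (0,5)R 2/3
Row 1: (1,0)B 3/5 · (1,1)B 3/6 · (1,2)R 4/5 · (1,4)B 0/7 · (1,5)R 4/5
Row 2: (2,0)B 3/5 · (2,1)R 3/7 · (2,3)R 5/6 · (2,4)R 5/6 · (2,5)R 3/4
Row 3: (3,0)R 1/3 · (3,1)B 1/4 · (3,2)R 3/4 · (3,3)R 4/4 · (3,4)R 4/4
Sum over 20 residents: 2/3 + 1/4 + 2/3 + 3/4 + 2/3 + 3/5 + 3/6 + 4/5 + 0/7 + 4/5 + 3/5 + 3/7 + 5/6 + 5/6 + 3/4 + 1/3 + 1/4 + 3/4 + 4/4 + 4/4 = 1747/140; mean = 1747/140 ÷ 20 = 1747/2800 = 0.623928… → 0.624.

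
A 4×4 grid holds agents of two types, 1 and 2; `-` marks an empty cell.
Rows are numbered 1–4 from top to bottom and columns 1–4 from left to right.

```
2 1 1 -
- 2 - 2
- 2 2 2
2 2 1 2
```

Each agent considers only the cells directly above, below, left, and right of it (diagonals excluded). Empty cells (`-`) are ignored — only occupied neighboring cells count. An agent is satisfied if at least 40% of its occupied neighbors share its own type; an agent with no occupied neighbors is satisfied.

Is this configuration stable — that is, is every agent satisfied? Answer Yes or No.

(1,1)2 0/1 ✗
(1,2)1 1/3 ✗
(1,3)1 1/1 ✓
(2,2)2 1/2 ✓
(2,4)2 1/1 ✓
(3,2)2 3/3 ✓
(3,3)2 2/3 ✓
(3,4)2 3/3 ✓
(4,1)2 1/1 ✓
(4,2)2 2/3 ✓
(4,3)1 0/3 ✗
(4,4)2 1/2 ✓
For instance (1,1) has only 0/1 same-type neighbors, below 2/5.

No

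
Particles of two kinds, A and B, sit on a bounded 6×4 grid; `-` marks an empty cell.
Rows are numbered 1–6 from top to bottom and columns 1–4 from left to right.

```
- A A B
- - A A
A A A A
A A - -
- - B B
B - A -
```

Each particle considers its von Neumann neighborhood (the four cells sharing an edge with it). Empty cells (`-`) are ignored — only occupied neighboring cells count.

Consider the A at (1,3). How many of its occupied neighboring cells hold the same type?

2

Occupied neighbors of (1,3): (2,3)=A, (1,2)=A, (1,4)=B.
Same type (A): 2 of 3.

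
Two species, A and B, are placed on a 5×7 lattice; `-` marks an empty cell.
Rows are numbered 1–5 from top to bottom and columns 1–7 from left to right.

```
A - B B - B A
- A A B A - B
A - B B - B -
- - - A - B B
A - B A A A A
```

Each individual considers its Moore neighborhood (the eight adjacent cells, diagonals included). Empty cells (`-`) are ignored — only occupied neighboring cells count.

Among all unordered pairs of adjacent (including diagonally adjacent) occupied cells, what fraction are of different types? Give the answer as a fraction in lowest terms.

Scan each occupied cell's neighbors to the right and below (and the two forward diagonals) so each pair is counted once.
From row 1: 7 unlike of 12 pairs (running 7/12).
From row 2: 7 unlike of 12 pairs (running 14/24).
From row 3: 2 unlike of 5 pairs (running 16/29).
From row 4: 6 unlike of 9 pairs (running 22/38).
From row 5: 1 unlike of 4 pairs (running 23/42).
Total adjacent occupied pairs: 42; unlike-type pairs: 23.
23/42 is already in lowest terms.

23/42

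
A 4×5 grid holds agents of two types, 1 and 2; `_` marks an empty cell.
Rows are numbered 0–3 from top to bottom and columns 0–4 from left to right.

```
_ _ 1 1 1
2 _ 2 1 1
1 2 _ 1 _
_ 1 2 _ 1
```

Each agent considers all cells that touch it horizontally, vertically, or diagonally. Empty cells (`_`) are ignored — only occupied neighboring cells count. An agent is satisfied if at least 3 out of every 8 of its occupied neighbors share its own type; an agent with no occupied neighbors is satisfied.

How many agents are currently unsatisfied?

4

(0,2)1 2/3 satisfied
(0,3)1 4/5 satisfied
(0,4)1 3/3 satisfied
(1,0)2 1/2 satisfied
(1,2)2 1/5 not
(1,3)1 5/6 satisfied
(1,4)1 4/4 satisfied
(2,0)1 1/3 not
(2,1)2 3/5 satisfied
(2,3)1 3/5 satisfied
(3,1)1 1/3 not
(3,2)2 1/3 not
(3,4)1 1/1 satisfied
Unsatisfied: (1,2), (2,0), (3,1), (3,2) — 4 in total.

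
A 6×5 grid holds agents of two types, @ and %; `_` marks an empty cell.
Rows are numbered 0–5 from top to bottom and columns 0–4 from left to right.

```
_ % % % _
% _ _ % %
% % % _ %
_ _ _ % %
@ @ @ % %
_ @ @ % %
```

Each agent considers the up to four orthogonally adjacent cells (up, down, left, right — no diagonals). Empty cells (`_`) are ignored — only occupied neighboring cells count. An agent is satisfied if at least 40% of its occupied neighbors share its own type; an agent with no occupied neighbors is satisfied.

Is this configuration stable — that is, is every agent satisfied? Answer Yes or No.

Yes

(0,1)% 1/1 ✓
(0,2)% 2/2 ✓
(0,3)% 2/2 ✓
(1,0)% 1/1 ✓
(1,3)% 2/2 ✓
(1,4)% 2/2 ✓
(2,0)% 2/2 ✓
(2,1)% 2/2 ✓
(2,2)% 1/1 ✓
(2,4)% 2/2 ✓
(3,3)% 2/2 ✓
(3,4)% 3/3 ✓
(4,0)@ 1/1 ✓
(4,1)@ 3/3 ✓
(4,2)@ 2/3 ✓
(4,3)% 3/4 ✓
(4,4)% 3/3 ✓
(5,1)@ 2/2 ✓
(5,2)@ 2/3 ✓
(5,3)% 2/3 ✓
(5,4)% 2/2 ✓
All meet the threshold, so the configuration is stable.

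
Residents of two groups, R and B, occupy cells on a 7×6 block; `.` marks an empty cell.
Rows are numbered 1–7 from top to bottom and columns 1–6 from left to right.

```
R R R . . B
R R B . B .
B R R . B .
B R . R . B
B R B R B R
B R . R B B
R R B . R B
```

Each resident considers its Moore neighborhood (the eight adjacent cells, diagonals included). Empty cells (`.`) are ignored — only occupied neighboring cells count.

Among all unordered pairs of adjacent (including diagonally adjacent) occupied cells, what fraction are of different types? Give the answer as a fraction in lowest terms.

Scan each occupied cell's neighbors to the right and below (and the two forward diagonals) so each pair is counted once.
Row 1: R(1,1)–R(1,2)= R(1,1)–R(2,1)= R(1,1)–R(2,2)= R(1,2)–R(1,3)= R(1,2)–R(2,2)= R(1,2)–B(2,3)≠ R(1,2)–R(2,1)= R(1,3)–B(2,3)≠ R(1,3)–R(2,2)= B(1,6)–B(2,5)=  → 2/10 unlike.
Row 2: R(2,1)–R(2,2)= R(2,1)–B(3,1)≠ R(2,1)–R(3,2)= R(2,2)–B(2,3)≠ R(2,2)–R(3,2)= R(2,2)–R(3,3)= R(2,2)–B(3,1)≠ B(2,3)–R(3,3)≠ B(2,3)–R(3,2)≠ B(2,5)–B(3,5)=  → 5/10 unlike.
Row 3: B(3,1)–R(3,2)≠ B(3,1)–B(4,1)= B(3,1)–R(4,2)≠ R(3,2)–R(3,3)= R(3,2)–R(4,2)= R(3,2)–B(4,1)≠ R(3,3)–R(4,4)= R(3,3)–R(4,2)= B(3,5)–B(4,6)= B(3,5)–R(4,4)≠  → 4/10 unlike.
Row 4: B(4,1)–R(4,2)≠ B(4,1)–B(5,1)= B(4,1)–R(5,2)≠ R(4,2)–R(5,2)= R(4,2)–B(5,3)≠ R(4,2)–B(5,1)≠ R(4,4)–R(5,4)= R(4,4)–B(5,5)≠ R(4,4)–B(5,3)≠ B(4,6)–R(5,6)≠ B(4,6)–B(5,5)=  → 7/11 unlike.
Row 5: B(5,1)–R(5,2)≠ B(5,1)–B(6,1)= B(5,1)–R(6,2)≠ R(5,2)–B(5,3)≠ R(5,2)–R(6,2)= R(5,2)–B(6,1)≠ B(5,3)–R(5,4)≠ B(5,3)–R(6,4)≠ B(5,3)–R(6,2)≠ R(5,4)–B(5,5)≠ R(5,4)–R(6,4)= R(5,4)–B(6,5)≠ B(5,5)–R(5,6)≠ B(5,5)–B(6,5)= B(5,5)–B(6,6)= B(5,5)–R(6,4)≠ R(5,6)–B(6,6)≠ R(5,6)–B(6,5)≠  → 13/18 unlike.
Row 6: B(6,1)–R(6,2)≠ B(6,1)–R(7,1)≠ B(6,1)–R(7,2)≠ R(6,2)–R(7,2)= R(6,2)–B(7,3)≠ R(6,2)–R(7,1)= R(6,4)–B(6,5)≠ R(6,4)–R(7,5)= R(6,4)–B(7,3)≠ B(6,5)–B(6,6)= B(6,5)–R(7,5)≠ B(6,5)–B(7,6)= B(6,6)–B(7,6)= B(6,6)–R(7,5)≠  → 8/14 unlike.
Row 7: R(7,1)–R(7,2)= R(7,2)–B(7,3)≠ R(7,5)–B(7,6)≠  → 2/3 unlike.
Total adjacent occupied pairs: 76; unlike-type pairs: 41.
41/76 is already in lowest terms.

41/76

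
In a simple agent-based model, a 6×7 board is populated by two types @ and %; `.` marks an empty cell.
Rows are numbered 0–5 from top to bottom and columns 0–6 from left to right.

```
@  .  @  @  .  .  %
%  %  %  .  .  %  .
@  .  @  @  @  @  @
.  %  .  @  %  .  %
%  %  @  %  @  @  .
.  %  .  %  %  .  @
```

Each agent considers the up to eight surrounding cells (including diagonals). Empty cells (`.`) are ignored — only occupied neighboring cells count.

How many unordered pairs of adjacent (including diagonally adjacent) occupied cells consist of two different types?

34

Scan each occupied cell's neighbors to the right and below (and the two forward diagonals) so each pair is counted once.
Row 0: @(0,0)–%(1,0)≠ @(0,0)–%(1,1)≠ @(0,2)–@(0,3)= @(0,2)–%(1,2)≠ @(0,2)–%(1,1)≠ @(0,3)–%(1,2)≠ %(0,6)–%(1,5)=  → 5/7 unlike.
Row 1: %(1,0)–%(1,1)= %(1,0)–@(2,0)≠ %(1,1)–%(1,2)= %(1,1)–@(2,2)≠ %(1,1)–@(2,0)≠ %(1,2)–@(2,2)≠ %(1,2)–@(2,3)≠ %(1,5)–@(2,5)≠ %(1,5)–@(2,6)≠ %(1,5)–@(2,4)≠  → 8/10 unlike.
Row 2: @(2,0)–%(3,1)≠ @(2,2)–@(2,3)= @(2,2)–@(3,3)= @(2,2)–%(3,1)≠ @(2,3)–@(2,4)= @(2,3)–@(3,3)= @(2,3)–%(3,4)≠ @(2,4)–@(2,5)= @(2,4)–%(3,4)≠ @(2,4)–@(3,3)= @(2,5)–@(2,6)= @(2,5)–%(3,6)≠ @(2,5)–%(3,4)≠ @(2,6)–%(3,6)≠  → 7/14 unlike.
Row 3: %(3,1)–%(4,1)= %(3,1)–@(4,2)≠ %(3,1)–%(4,0)= @(3,3)–%(3,4)≠ @(3,3)–%(4,3)≠ @(3,3)–@(4,4)= @(3,3)–@(4,2)= %(3,4)–@(4,4)≠ %(3,4)–@(4,5)≠ %(3,4)–%(4,3)= %(3,6)–@(4,5)≠  → 6/11 unlike.
Row 4: %(4,0)–%(4,1)= %(4,0)–%(5,1)= %(4,1)–@(4,2)≠ %(4,1)–%(5,1)= @(4,2)–%(4,3)≠ @(4,2)–%(5,3)≠ @(4,2)–%(5,1)≠ %(4,3)–@(4,4)≠ %(4,3)–%(5,3)= %(4,3)–%(5,4)= @(4,4)–@(4,5)= @(4,4)–%(5,4)≠ @(4,4)–%(5,3)≠ @(4,5)–@(5,6)= @(4,5)–%(5,4)≠  → 8/15 unlike.
Row 5: %(5,3)–%(5,4)=  → 0/1 unlike.
Total adjacent occupied pairs: 58; unlike-type pairs: 34.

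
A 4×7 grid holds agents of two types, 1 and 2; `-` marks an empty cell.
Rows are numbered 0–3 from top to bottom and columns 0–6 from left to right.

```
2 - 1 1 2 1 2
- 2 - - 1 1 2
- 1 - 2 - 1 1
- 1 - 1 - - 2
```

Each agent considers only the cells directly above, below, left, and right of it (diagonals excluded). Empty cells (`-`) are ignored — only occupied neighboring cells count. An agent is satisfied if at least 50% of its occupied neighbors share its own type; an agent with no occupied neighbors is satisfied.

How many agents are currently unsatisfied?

Row 0: (0,0)2 0/0 ok · (0,2)1 1/1 ok · (0,3)1 1/2 ok · (0,4)2 0/3 unhappy · (0,5)1 1/3 unhappy · (0,6)2 1/2 ok
Row 1: (1,1)2 0/1 unhappy · (1,4)1 1/2 ok · (1,5)1 3/4 ok · (1,6)2 1/3 unhappy
Row 2: (2,1)1 1/2 ok · (2,3)2 0/1 unhappy · (2,5)1 2/2 ok · (2,6)1 1/3 unhappy
Row 3: (3,1)1 1/1 ok · (3,3)1 0/1 unhappy · (3,6)2 0/1 unhappy
Unsatisfied: (0,4), (0,5), (1,1), (1,6), (2,3), (2,6), (3,3), (3,6) — 8 in total.

8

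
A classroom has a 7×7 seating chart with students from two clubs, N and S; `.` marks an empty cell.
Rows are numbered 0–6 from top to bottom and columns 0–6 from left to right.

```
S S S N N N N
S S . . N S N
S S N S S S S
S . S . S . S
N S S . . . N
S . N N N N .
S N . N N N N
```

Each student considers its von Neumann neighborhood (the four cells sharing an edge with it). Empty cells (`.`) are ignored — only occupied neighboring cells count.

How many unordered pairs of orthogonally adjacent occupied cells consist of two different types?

15

Scan each occupied cell's neighbors to the right and below so each pair is counted once.
From row 0: 2 unlike of 11 pairs (running 2/11).
From row 1: 4 unlike of 8 pairs (running 6/19).
From row 2: 3 unlike of 10 pairs (running 9/29).
From row 3: 2 unlike of 3 pairs (running 11/32).
From row 4: 3 unlike of 4 pairs (running 14/36).
From row 5: 0 unlike of 7 pairs (running 14/43).
From row 6: 1 unlike of 4 pairs (running 15/47).
Total adjacent occupied pairs: 47; unlike-type pairs: 15.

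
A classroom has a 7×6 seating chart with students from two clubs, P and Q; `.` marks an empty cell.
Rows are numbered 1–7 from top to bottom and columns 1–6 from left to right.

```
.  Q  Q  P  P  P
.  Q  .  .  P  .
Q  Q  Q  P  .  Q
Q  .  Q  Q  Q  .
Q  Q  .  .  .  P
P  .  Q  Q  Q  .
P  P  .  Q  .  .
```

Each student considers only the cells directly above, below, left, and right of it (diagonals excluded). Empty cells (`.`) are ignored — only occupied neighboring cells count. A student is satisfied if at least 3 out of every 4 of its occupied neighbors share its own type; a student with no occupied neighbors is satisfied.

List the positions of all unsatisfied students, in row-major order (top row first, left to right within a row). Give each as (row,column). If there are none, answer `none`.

(1,3), (1,4), (3,3), (3,4), (4,4), (5,1), (6,1)

Row 1: (1,2)Q 2/2 satisfied · (1,3)Q 1/2 not · (1,4)P 1/2 not · (1,5)P 3/3 satisfied · (1,6)P 1/1 satisfied
Row 2: (2,2)Q 2/2 satisfied · (2,5)P 1/1 satisfied
Row 3: (3,1)Q 2/2 satisfied · (3,2)Q 3/3 satisfied · (3,3)Q 2/3 not · (3,4)P 0/2 not · (3,6)Q 0/0 satisfied
Row 4: (4,1)Q 2/2 satisfied · (4,3)Q 2/2 satisfied · (4,4)Q 2/3 not · (4,5)Q 1/1 satisfied
Row 5: (5,1)Q 2/3 not · (5,2)Q 1/1 satisfied · (5,6)P 0/0 satisfied
Row 6: (6,1)P 1/2 not · (6,3)Q 1/1 satisfied · (6,4)Q 3/3 satisfied · (6,5)Q 1/1 satisfied
Row 7: (7,1)P 2/2 satisfied · (7,2)P 1/1 satisfied · (7,4)Q 1/1 satisfied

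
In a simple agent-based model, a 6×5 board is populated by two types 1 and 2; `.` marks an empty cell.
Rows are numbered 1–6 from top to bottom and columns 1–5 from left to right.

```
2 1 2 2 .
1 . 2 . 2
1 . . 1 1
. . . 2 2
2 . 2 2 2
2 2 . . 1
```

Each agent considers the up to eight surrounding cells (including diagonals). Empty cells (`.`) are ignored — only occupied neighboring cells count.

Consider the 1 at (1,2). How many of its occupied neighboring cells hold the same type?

1

Occupied neighbors of (1,2): (1,1)=2, (1,3)=2, (2,1)=1, (2,3)=2.
Same type (1): 1 of 4.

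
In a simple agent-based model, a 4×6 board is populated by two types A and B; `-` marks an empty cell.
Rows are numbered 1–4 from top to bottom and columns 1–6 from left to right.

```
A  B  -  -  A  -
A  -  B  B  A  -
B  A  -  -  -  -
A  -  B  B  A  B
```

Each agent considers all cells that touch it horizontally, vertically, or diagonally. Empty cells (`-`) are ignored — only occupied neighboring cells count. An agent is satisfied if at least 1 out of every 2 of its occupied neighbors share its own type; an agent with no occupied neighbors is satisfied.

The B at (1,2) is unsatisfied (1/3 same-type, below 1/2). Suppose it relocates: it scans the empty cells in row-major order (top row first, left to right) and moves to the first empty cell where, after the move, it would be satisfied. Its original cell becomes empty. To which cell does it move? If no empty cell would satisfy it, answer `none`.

Vacating (1,2). Empty cells in order:
  (1,3): 2/2 same-type → satisfied — stop here.

(1,3)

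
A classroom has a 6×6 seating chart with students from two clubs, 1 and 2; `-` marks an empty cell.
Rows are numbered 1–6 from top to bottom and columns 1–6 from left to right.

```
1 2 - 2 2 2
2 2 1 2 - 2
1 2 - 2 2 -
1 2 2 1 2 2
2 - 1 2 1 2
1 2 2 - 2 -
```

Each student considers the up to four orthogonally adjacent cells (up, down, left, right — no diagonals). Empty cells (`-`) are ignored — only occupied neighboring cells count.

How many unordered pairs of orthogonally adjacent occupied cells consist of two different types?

21

Scan each occupied cell's neighbors to the right and below so each pair is counted once.
Row 1: 1(1,1)–2(1,2)≠ 1(1,1)–2(2,1)≠ 2(1,2)–2(2,2)= 2(1,4)–2(1,5)= 2(1,4)–2(2,4)= 2(1,5)–2(1,6)= 2(1,6)–2(2,6)=  → 2/7 unlike.
Row 2: 2(2,1)–2(2,2)= 2(2,1)–1(3,1)≠ 2(2,2)–1(2,3)≠ 2(2,2)–2(3,2)= 1(2,3)–2(2,4)≠ 2(2,4)–2(3,4)=  → 3/6 unlike.
Row 3: 1(3,1)–2(3,2)≠ 1(3,1)–1(4,1)= 2(3,2)–2(4,2)= 2(3,4)–2(3,5)= 2(3,4)–1(4,4)≠ 2(3,5)–2(4,5)=  → 2/6 unlike.
Row 4: 1(4,1)–2(4,2)≠ 1(4,1)–2(5,1)≠ 2(4,2)–2(4,3)= 2(4,3)–1(4,4)≠ 2(4,3)–1(5,3)≠ 1(4,4)–2(4,5)≠ 1(4,4)–2(5,4)≠ 2(4,5)–2(4,6)= 2(4,5)–1(5,5)≠ 2(4,6)–2(5,6)=  → 7/10 unlike.
Row 5: 2(5,1)–1(6,1)≠ 1(5,3)–2(5,4)≠ 1(5,3)–2(6,3)≠ 2(5,4)–1(5,5)≠ 1(5,5)–2(5,6)≠ 1(5,5)–2(6,5)≠  → 6/6 unlike.
Row 6: 1(6,1)–2(6,2)≠ 2(6,2)–2(6,3)=  → 1/2 unlike.
Total adjacent occupied pairs: 37; unlike-type pairs: 21.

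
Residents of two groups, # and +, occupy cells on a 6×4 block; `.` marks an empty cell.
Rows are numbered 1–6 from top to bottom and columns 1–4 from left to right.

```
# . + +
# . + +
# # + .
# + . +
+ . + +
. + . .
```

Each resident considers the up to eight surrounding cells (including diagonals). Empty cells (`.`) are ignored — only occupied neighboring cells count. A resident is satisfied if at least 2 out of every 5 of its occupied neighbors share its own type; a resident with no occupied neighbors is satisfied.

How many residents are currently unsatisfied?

0

(1,1)# 1/1 ✓
(1,3)+ 3/3 ✓
(1,4)+ 3/3 ✓
(2,1)# 3/3 ✓
(2,3)+ 4/5 ✓
(2,4)+ 4/4 ✓
(3,1)# 3/4 ✓
(3,2)# 3/6 ✓
(3,3)+ 4/5 ✓
(4,1)# 2/4 ✓
(4,2)+ 3/6 ✓
(4,4)+ 3/3 ✓
(5,1)+ 2/3 ✓
(5,3)+ 4/4 ✓
(5,4)+ 2/2 ✓
(6,2)+ 2/2 ✓
Every one meets the threshold.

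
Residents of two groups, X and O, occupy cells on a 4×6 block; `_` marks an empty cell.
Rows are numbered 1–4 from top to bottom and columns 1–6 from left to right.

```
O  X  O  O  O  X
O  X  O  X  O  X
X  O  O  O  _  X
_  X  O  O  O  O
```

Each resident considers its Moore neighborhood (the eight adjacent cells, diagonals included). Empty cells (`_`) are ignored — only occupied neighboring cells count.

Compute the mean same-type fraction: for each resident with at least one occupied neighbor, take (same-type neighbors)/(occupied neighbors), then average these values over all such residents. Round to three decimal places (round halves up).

0.490

(1,1)O 1/3
(1,2)X 1/5
(1,3)O 2/5
(1,4)O 4/5
(1,5)O 2/5
(1,6)X 1/3
(2,1)O 2/5
(2,2)X 2/8
(2,3)O 5/8
(2,4)X 0/7
(2,5)O 3/7
(2,6)X 2/4
(3,1)X 2/4
(3,2)O 4/7
(3,3)O 5/8
(3,4)O 6/7
(3,6)X 1/4
(4,2)X 1/4
(4,3)O 4/5
(4,4)O 4/4
(4,5)O 3/4
(4,6)O 1/2
Sum over 22 residents: 1/3 + 1/5 + 2/5 + 4/5 + 2/5 + 1/3 + 2/5 + 2/8 + 5/8 + 0/7 + 3/7 + 2/4 + 2/4 + 4/7 + 5/8 + 6/7 + 1/4 + 1/4 + 4/5 + 4/4 + 3/4 + 1/2 = 905/84; mean = 905/84 ÷ 22 = 905/1848 = 0.489718… → 0.490.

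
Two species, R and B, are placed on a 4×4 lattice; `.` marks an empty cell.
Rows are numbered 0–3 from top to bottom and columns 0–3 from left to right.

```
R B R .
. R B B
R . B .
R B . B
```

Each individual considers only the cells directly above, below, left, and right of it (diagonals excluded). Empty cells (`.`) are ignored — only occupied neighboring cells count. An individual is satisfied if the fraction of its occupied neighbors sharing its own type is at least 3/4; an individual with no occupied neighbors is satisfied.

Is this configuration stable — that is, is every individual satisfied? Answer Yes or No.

Row 0: (0,0)R 0/1 ✗ · (0,1)B 0/3 ✗ · (0,2)R 0/2 ✗
Row 1: (1,1)R 0/2 ✗ · (1,2)B 2/4 ✗ · (1,3)B 1/1 ✓
Row 2: (2,0)R 1/1 ✓ · (2,2)B 1/1 ✓
Row 3: (3,0)R 1/2 ✗ · (3,1)B 0/1 ✗ · (3,3)B 0/0 ✓
For instance (0,0) has only 0/1 same-type neighbors, below 3/4.

No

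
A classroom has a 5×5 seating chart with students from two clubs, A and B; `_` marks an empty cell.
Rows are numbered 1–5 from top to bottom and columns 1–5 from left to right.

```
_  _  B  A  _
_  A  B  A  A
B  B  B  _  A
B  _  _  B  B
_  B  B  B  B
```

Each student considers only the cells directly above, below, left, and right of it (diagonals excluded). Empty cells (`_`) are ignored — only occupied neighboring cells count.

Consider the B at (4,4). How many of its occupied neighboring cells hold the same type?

Occupied neighbors of (4,4): (5,4)=B, (4,5)=B.
Same type (B): 2 of 2.

2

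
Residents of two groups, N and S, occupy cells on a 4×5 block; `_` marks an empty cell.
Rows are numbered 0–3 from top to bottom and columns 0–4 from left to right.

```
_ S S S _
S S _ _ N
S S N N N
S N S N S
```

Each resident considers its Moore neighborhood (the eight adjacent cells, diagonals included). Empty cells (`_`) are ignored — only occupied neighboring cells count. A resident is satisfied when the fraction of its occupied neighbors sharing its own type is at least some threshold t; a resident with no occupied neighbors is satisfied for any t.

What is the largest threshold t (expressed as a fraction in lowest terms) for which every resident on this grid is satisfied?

Row 0: (0,1)S 3/3 · (0,2)S 3/3 · (0,3)S 1/2
Row 1: (1,0)S 4/4 · (1,1)S 5/6 · (1,4)N 2/3
Row 2: (2,0)S 4/5 · (2,1)S 5/7 · (2,2)N 3/6 · (2,3)N 4/6 · (2,4)N 3/4
Row 3: (3,0)S 2/3 · (3,1)N 1/5 · (3,2)S 1/5 · (3,3)N 3/5 · (3,4)S 0/3
The smallest same-type fraction is 0/3 at (3,4), which reduces to 0/1. Any threshold above that leaves this resident unsatisfied.

0/1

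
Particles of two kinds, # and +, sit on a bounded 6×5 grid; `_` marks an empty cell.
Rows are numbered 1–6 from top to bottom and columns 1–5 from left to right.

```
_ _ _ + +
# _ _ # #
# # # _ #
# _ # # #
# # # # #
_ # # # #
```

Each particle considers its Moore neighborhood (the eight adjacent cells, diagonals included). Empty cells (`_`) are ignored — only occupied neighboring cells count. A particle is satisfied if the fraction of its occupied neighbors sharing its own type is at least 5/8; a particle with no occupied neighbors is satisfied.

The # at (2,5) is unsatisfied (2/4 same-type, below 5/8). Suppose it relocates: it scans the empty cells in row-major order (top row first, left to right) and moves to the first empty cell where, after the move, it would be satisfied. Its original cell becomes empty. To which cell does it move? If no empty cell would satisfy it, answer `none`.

Vacating (2,5). Empty cells in order:
  (1,1): 1/1 same-type → satisfied — stop here.

(1,1)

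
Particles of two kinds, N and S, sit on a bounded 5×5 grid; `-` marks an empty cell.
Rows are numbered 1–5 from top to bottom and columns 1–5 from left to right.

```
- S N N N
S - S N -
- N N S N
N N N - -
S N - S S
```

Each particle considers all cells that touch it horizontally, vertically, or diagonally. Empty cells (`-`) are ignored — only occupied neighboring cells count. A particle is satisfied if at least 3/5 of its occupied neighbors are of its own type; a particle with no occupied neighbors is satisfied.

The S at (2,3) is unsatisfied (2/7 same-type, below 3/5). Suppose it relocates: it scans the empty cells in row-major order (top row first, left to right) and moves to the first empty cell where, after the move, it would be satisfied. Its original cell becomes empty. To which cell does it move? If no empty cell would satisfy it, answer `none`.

Vacating (2,3). Empty cells in order:
  (1,1): 2/2 same-type → satisfied — stop here.

(1,1)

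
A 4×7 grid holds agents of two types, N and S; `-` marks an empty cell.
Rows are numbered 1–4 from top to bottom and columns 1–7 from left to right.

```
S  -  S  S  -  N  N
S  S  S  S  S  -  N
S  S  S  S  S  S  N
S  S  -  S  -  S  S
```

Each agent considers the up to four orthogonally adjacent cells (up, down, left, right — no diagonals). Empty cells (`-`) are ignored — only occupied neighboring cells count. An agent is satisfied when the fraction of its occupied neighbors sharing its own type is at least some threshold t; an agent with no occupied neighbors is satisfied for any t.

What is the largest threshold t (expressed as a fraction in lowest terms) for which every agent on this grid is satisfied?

1/3

Row 1: (1,1)S 1/1 · (1,3)S 2/2 · (1,4)S 2/2 · (1,6)N 1/1 · (1,7)N 2/2
Row 2: (2,1)S 3/3 · (2,2)S 3/3 · (2,3)S 4/4 · (2,4)S 4/4 · (2,5)S 2/2 · (2,7)N 2/2
Row 3: (3,1)S 3/3 · (3,2)S 4/4 · (3,3)S 3/3 · (3,4)S 4/4 · (3,5)S 3/3 · (3,6)S 2/3 · (3,7)N 1/3
Row 4: (4,1)S 2/2 · (4,2)S 2/2 · (4,4)S 1/1 · (4,6)S 2/2 · (4,7)S 1/2
The smallest same-type fraction is 1/3 at (3,7), which reduces to 1/3. Any threshold above that leaves this agent unsatisfied.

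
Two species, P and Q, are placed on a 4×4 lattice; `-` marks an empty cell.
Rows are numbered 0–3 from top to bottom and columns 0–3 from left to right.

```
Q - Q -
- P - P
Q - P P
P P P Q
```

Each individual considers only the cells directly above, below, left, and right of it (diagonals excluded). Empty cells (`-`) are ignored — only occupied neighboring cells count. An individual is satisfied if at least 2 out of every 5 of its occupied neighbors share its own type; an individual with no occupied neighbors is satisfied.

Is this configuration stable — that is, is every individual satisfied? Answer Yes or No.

Row 0: (0,0)Q 0/0 ok · (0,2)Q 0/0 ok
Row 1: (1,1)P 0/0 ok · (1,3)P 1/1 ok
Row 2: (2,0)Q 0/1 unhappy · (2,2)P 2/2 ok · (2,3)P 2/3 ok
Row 3: (3,0)P 1/2 ok · (3,1)P 2/2 ok · (3,2)P 2/3 ok · (3,3)Q 0/2 unhappy
For instance (2,0) has only 0/1 same-type neighbors, below 2/5.

No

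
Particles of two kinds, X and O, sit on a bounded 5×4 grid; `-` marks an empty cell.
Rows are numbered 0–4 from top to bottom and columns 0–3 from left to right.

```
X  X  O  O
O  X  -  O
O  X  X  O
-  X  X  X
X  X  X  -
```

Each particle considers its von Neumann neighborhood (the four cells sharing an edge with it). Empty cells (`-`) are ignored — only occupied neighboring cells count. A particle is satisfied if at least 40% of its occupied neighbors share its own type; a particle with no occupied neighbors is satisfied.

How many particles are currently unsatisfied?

2

Row 0: (0,0)X 1/2 ✓ · (0,1)X 2/3 ✓ · (0,2)O 1/2 ✓ · (0,3)O 2/2 ✓
Row 1: (1,0)O 1/3 ✗ · (1,1)X 2/3 ✓ · (1,3)O 2/2 ✓
Row 2: (2,0)O 1/2 ✓ · (2,1)X 3/4 ✓ · (2,2)X 2/3 ✓ · (2,3)O 1/3 ✗
Row 3: (3,1)X 3/3 ✓ · (3,2)X 4/4 ✓ · (3,3)X 1/2 ✓
Row 4: (4,0)X 1/1 ✓ · (4,1)X 3/3 ✓ · (4,2)X 2/2 ✓
Unsatisfied: (1,0), (2,3) — 2 in total.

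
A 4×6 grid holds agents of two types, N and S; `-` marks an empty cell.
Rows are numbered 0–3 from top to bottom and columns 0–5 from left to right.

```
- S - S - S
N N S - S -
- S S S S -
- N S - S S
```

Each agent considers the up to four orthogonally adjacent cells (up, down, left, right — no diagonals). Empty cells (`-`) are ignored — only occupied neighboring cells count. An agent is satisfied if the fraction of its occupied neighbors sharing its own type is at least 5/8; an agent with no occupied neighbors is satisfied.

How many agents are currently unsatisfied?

6

(0,1)S 0/1 unhappy
(0,3)S 0/0 ok
(0,5)S 0/0 ok
(1,0)N 1/1 ok
(1,1)N 1/4 unhappy
(1,2)S 1/2 unhappy
(1,4)S 1/1 ok
(2,1)S 1/3 unhappy
(2,2)S 4/4 ok
(2,3)S 2/2 ok
(2,4)S 3/3 ok
(3,1)N 0/2 unhappy
(3,2)S 1/2 unhappy
(3,4)S 2/2 ok
(3,5)S 1/1 ok
Unsatisfied: (0,1), (1,1), (1,2), (2,1), (3,1), (3,2) — 6 in total.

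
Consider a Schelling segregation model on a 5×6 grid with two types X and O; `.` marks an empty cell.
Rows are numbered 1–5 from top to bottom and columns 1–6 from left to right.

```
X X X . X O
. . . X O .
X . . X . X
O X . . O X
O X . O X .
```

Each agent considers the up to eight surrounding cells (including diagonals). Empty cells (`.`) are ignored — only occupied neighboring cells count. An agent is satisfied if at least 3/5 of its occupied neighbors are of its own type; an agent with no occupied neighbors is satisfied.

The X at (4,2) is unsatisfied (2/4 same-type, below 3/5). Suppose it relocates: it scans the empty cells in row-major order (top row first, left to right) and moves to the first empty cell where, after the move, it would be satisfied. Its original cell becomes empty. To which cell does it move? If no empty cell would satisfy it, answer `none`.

(1,4)

Vacating (4,2). Empty cells in order:
  (1,4): 3/4 same-type → satisfied — stop here.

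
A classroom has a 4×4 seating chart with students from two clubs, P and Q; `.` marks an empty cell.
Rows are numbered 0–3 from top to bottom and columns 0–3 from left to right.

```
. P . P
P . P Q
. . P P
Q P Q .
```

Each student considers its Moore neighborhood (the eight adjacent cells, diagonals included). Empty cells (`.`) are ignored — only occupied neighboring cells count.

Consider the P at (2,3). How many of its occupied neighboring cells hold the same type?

2

Occupied neighbors of (2,3): (1,2)=P, (1,3)=Q, (2,2)=P, (3,2)=Q.
Same type (P): 2 of 4.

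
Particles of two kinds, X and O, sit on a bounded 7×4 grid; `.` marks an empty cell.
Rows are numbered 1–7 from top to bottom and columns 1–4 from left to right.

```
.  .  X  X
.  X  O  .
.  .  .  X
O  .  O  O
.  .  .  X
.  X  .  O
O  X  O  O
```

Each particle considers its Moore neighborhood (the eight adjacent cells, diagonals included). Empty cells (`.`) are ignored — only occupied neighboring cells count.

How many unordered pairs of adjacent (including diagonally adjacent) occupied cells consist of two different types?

Scan each occupied cell's neighbors to the right and below (and the two forward diagonals) so each pair is counted once.
From row 1: 2 unlike of 4 pairs (running 2/4).
From row 2: 2 unlike of 2 pairs (running 4/6).
From row 3: 2 unlike of 2 pairs (running 6/8).
From row 4: 2 unlike of 3 pairs (running 8/11).
From row 5: 1 unlike of 1 pairs (running 9/12).
From row 6: 2 unlike of 5 pairs (running 11/17).
From row 7: 2 unlike of 3 pairs (running 13/20).
Total adjacent occupied pairs: 20; unlike-type pairs: 13.

13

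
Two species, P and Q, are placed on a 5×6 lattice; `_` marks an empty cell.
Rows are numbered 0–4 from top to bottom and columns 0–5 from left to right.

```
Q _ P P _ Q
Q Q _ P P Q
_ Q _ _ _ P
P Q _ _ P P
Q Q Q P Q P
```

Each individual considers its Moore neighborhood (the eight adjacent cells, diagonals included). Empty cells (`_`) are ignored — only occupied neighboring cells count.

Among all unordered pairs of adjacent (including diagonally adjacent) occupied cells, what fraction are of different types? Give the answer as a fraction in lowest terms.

Scan each occupied cell's neighbors to the right and below (and the two forward diagonals) so each pair is counted once.
Row 0: Q(0,0)–Q(1,0)= Q(0,0)–Q(1,1)= P(0,2)–P(0,3)= P(0,2)–P(1,3)= P(0,2)–Q(1,1)≠ P(0,3)–P(1,3)= P(0,3)–P(1,4)= Q(0,5)–Q(1,5)= Q(0,5)–P(1,4)≠  → 2/9 unlike.
Row 1: Q(1,0)–Q(1,1)= Q(1,0)–Q(2,1)= Q(1,1)–Q(2,1)= P(1,3)–P(1,4)= P(1,4)–Q(1,5)≠ P(1,4)–P(2,5)= Q(1,5)–P(2,5)≠  → 2/7 unlike.
Row 2: Q(2,1)–Q(3,1)= Q(2,1)–P(3,0)≠ P(2,5)–P(3,5)= P(2,5)–P(3,4)=  → 1/4 unlike.
Row 3: P(3,0)–Q(3,1)≠ P(3,0)–Q(4,0)≠ P(3,0)–Q(4,1)≠ Q(3,1)–Q(4,1)= Q(3,1)–Q(4,2)= Q(3,1)–Q(4,0)= P(3,4)–P(3,5)= P(3,4)–Q(4,4)≠ P(3,4)–P(4,5)= P(3,4)–P(4,3)= P(3,5)–P(4,5)= P(3,5)–Q(4,4)≠  → 5/12 unlike.
Row 4: Q(4,0)–Q(4,1)= Q(4,1)–Q(4,2)= Q(4,2)–P(4,3)≠ P(4,3)–Q(4,4)≠ Q(4,4)–P(4,5)≠  → 3/5 unlike.
Total adjacent occupied pairs: 37; unlike-type pairs: 13.
13/37 is already in lowest terms.

13/37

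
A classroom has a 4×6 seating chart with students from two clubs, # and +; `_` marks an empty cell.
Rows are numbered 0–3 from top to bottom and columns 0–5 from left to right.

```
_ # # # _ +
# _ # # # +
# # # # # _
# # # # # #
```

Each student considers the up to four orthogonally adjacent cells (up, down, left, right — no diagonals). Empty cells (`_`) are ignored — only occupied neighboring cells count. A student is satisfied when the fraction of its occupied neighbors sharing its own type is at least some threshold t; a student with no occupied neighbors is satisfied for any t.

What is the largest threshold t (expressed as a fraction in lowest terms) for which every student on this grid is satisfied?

(0,1)# 1/1
(0,2)# 3/3
(0,3)# 2/2
(0,5)+ 1/1
(1,0)# 1/1
(1,2)# 3/3
(1,3)# 4/4
(1,4)# 2/3
(1,5)+ 1/2
(2,0)# 3/3
(2,1)# 3/3
(2,2)# 4/4
(2,3)# 4/4
(2,4)# 3/3
(3,0)# 2/2
(3,1)# 3/3
(3,2)# 3/3
(3,3)# 3/3
(3,4)# 3/3
(3,5)# 1/1
The smallest same-type fraction is 1/2 at (1,5), which reduces to 1/2. Any threshold above that leaves this student unsatisfied.

1/2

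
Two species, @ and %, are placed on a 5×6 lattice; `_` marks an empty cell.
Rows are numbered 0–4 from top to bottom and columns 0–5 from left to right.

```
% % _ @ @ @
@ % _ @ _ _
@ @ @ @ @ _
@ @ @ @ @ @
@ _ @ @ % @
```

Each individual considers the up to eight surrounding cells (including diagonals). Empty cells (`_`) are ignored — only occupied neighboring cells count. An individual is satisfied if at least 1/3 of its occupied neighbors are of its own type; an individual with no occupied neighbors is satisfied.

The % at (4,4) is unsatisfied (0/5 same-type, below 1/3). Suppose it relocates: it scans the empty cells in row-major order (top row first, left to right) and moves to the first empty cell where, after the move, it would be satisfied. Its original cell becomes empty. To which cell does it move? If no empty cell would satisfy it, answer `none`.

Vacating (4,4). Empty cells in order:
  (0,2): 2/4 same-type → satisfied — stop here.

(0,2)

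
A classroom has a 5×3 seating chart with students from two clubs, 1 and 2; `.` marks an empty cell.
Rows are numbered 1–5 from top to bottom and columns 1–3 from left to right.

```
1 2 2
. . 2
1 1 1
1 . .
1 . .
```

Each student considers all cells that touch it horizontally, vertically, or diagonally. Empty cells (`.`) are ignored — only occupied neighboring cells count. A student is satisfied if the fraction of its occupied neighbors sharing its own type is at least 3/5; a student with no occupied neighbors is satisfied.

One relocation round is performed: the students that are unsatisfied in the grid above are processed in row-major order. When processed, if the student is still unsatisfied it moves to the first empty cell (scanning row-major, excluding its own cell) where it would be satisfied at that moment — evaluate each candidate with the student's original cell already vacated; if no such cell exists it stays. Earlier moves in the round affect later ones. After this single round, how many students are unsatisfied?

1

Initially unsatisfied (in order): (1,1), (2,3), (3,3).
  (1,1) → (2,1).
  (2,3) → (5,3).
  (3,3): now satisfied by earlier moves; stays.
Resulting grid:
. 2 2
1 . .
1 1 1
1 . .
1 . 2
Unsatisfied now: (1,2).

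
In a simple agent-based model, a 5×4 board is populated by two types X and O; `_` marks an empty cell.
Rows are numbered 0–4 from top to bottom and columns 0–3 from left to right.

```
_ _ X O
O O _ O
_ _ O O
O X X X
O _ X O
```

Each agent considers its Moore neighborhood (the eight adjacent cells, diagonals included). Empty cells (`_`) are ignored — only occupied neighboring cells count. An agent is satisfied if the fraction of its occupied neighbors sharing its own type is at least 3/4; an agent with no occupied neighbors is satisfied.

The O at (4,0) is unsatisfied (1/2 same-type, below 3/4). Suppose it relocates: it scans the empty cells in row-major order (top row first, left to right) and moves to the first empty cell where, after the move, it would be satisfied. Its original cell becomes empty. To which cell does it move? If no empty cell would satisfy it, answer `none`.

(0,0)

Vacating (4,0). Empty cells in order:
  (0,0): 2/2 same-type → satisfied — stop here.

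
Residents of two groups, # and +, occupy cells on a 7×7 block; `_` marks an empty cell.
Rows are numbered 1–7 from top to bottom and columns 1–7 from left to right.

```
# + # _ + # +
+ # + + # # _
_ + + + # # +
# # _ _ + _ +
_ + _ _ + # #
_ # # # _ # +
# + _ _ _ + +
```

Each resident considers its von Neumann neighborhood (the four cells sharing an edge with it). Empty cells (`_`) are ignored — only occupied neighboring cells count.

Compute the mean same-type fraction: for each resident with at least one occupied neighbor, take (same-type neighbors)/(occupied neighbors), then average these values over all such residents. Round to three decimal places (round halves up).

(1,1)# 0/2
(1,2)+ 0/3
(1,3)# 0/2
(1,5)+ 0/2
(1,6)# 1/3
(1,7)+ 0/1
(2,1)+ 0/2
(2,2)# 0/4
(2,3)+ 2/4
(2,4)+ 2/3
(2,5)# 2/4
(2,6)# 3/3
(3,2)+ 1/3
(3,3)+ 3/3
(3,4)+ 2/3
(3,5)# 2/4
(3,6)# 2/3
(3,7)+ 1/2
(4,1)# 1/1
(4,2)# 1/3
(4,5)+ 1/2
(4,7)+ 1/2
(5,2)+ 0/2
(5,5)+ 1/2
(5,6)# 2/3
(5,7)# 1/3
(6,2)# 1/3
(6,3)# 2/2
(6,4)# 1/1
(6,6)# 1/3
(6,7)+ 1/3
(7,1)# 0/1
(7,2)+ 0/2
(7,6)+ 1/2
(7,7)+ 2/2
Sum over 35 residents: 0/2 + 0/3 + 0/2 + 0/2 + 1/3 + 0/1 + 0/2 + 0/4 + 2/4 + 2/3 + 2/4 + 3/3 + 1/3 + 3/3 + 2/3 + 2/4 + 2/3 + 1/2 + 1/1 + 1/3 + 1/2 + 1/2 + 0/2 + 1/2 + 2/3 + 1/3 + 1/3 + 2/2 + 1/1 + 1/3 + 1/3 + 0/1 + 0/2 + 1/2 + 2/2 = 15; mean = 15 ÷ 35 = 3/7 = 0.428571… → 0.429.

0.429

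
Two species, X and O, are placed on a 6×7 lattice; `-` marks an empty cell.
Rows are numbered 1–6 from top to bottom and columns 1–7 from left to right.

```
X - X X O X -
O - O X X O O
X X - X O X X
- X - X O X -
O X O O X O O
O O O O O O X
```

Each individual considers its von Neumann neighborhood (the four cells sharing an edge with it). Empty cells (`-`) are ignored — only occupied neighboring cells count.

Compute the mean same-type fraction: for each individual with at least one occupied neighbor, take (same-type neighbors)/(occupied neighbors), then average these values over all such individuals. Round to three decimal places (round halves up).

0.462

Row 1: (1,1)X 0/1 · (1,3)X 1/2 · (1,4)X 2/3 · (1,5)O 0/3 · (1,6)X 0/2
Row 2: (2,1)O 0/2 · (2,3)O 0/2 · (2,4)X 3/4 · (2,5)X 1/4 · (2,6)O 1/4 · (2,7)O 1/2
Row 3: (3,1)X 1/2 · (3,2)X 2/2 · (3,4)X 2/3 · (3,5)O 1/4 · (3,6)X 2/4 · (3,7)X 1/2
Row 4: (4,2)X 2/2 · (4,4)X 1/3 · (4,5)O 1/4 · (4,6)X 1/3
Row 5: (5,1)O 1/2 · (5,2)X 1/4 · (5,3)O 2/3 · (5,4)O 2/4 · (5,5)X 0/4 · (5,6)O 2/4 · (5,7)O 1/2
Row 6: (6,1)O 2/2 · (6,2)O 2/3 · (6,3)O 3/3 · (6,4)O 3/3 · (6,5)O 2/3 · (6,6)O 2/3 · (6,7)X 0/2
Sum over 35 individuals: 0/1 + 1/2 + 2/3 + 0/3 + 0/2 + 0/2 + 0/2 + 3/4 + 1/4 + 1/4 + 1/2 + 1/2 + 2/2 + 2/3 + 1/4 + 2/4 + 1/2 + 2/2 + 1/3 + 1/4 + 1/3 + 1/2 + 1/4 + 2/3 + 2/4 + 0/4 + 2/4 + 1/2 + 2/2 + 2/3 + 3/3 + 3/3 + 2/3 + 2/3 + 0/2 = 97/6; mean = 97/6 ÷ 35 = 97/210 = 0.461904… → 0.462.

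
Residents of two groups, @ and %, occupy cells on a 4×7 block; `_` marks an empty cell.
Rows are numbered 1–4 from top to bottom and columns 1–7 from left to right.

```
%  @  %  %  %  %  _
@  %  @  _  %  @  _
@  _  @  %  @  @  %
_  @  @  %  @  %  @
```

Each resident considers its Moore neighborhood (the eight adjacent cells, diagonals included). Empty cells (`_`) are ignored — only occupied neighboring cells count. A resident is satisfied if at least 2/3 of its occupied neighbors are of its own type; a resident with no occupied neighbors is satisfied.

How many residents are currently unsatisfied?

Row 1: (1,1)% 1/3 ✗ · (1,2)@ 2/5 ✗ · (1,3)% 2/4 ✗ · (1,4)% 3/4 ✓ · (1,5)% 3/4 ✓ · (1,6)% 2/3 ✓
Row 2: (2,1)@ 2/4 ✗ · (2,2)% 2/7 ✗ · (2,3)@ 2/6 ✗ · (2,5)% 4/7 ✗ · (2,6)@ 2/6 ✗
Row 3: (3,1)@ 2/3 ✓ · (3,3)@ 3/6 ✗ · (3,4)% 2/7 ✗ · (3,5)@ 3/7 ✗ · (3,6)@ 4/7 ✗ · (3,7)% 1/4 ✗
Row 4: (4,2)@ 3/3 ✓ · (4,3)@ 2/4 ✗ · (4,4)% 1/5 ✗ · (4,5)@ 2/5 ✗ · (4,6)% 1/5 ✗ · (4,7)@ 1/3 ✗
Unsatisfied: (1,1), (1,2), (1,3), (2,1), (2,2), (2,3), (2,5), (2,6), (3,3), (3,4), (3,5), (3,6), (3,7), (4,3), (4,4), (4,5), (4,6), (4,7) — 18 in total.

18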